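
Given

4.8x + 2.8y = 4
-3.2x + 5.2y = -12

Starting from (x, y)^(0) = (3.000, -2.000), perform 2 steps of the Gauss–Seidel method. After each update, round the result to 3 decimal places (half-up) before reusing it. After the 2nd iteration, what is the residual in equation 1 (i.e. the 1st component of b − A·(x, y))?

0.925

Iteration 1:
  x = (4 - (2.8)·-2.000) / (4.8) = 2.000
  y = (-12 - (-3.2)·2.000) / (5.2) = -1.077
Iteration 2:
  x = (4 - (2.8)·-1.077) / (4.8) = 1.462
  y = (-12 - (-3.2)·1.462) / (5.2) = -1.408
Residual b − A·x = (0.925, 0.000)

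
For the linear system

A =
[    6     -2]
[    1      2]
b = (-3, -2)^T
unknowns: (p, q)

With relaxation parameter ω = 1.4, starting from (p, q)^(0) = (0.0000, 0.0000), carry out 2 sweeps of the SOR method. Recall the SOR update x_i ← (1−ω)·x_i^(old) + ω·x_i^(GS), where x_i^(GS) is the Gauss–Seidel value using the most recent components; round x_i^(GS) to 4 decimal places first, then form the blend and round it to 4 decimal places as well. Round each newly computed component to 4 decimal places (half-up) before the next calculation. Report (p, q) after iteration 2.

(-0.8446, -0.4448)

Iteration 1:
  p: GS value = (-3 - (-2)·0.0000) / (6) = -0.5000;  p ← (1−ω)·0.0000 + ω·-0.5000 = -0.7000
  q: GS value = (-2 - (1)·-0.7000) / (2) = -0.6500;  q ← (1−ω)·0.0000 + ω·-0.6500 = -0.9100
Iteration 2:
  p: GS value = (-3 - (-2)·-0.9100) / (6) = -0.8033;  p ← (1−ω)·-0.7000 + ω·-0.8033 = -0.8446
  q: GS value = (-2 - (1)·-0.8446) / (2) = -0.5777;  q ← (1−ω)·-0.9100 + ω·-0.5777 = -0.4448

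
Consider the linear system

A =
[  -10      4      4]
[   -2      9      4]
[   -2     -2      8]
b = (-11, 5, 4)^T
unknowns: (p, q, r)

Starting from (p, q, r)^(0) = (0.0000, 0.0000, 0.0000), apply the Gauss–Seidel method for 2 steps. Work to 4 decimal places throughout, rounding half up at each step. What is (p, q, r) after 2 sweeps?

Iteration 1:
  p = (-11 - (4)·0.0000 - (4)·0.0000) / (-10) = 1.1000
  q = (5 - (-2)·1.1000 - (4)·0.0000) / (9) = 0.8000
  r = (4 - (-2)·1.1000 - (-2)·0.8000) / (8) = 0.9750
Iteration 2:
  p = (-11 - (4)·0.8000 - (4)·0.9750) / (-10) = 1.8100
  q = (5 - (-2)·1.8100 - (4)·0.9750) / (9) = 0.5244
  r = (4 - (-2)·1.8100 - (-2)·0.5244) / (8) = 1.0836

(1.8100, 0.5244, 1.0836)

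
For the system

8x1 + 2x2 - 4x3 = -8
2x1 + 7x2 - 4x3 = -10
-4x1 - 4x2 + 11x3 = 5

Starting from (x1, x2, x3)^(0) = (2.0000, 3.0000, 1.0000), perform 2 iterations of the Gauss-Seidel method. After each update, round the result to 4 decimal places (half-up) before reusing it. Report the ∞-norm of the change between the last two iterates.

Iteration 1:
  x1 = (-8 - (2)·3.0000 - (-4)·1.0000) / (8) = -1.2500
  x2 = (-10 - (2)·-1.2500 - (-4)·1.0000) / (7) = -0.5000
  x3 = (5 - (-4)·-1.2500 - (-4)·-0.5000) / (11) = -0.1818
Iteration 2:
  x1 = (-8 - (2)·-0.5000 - (-4)·-0.1818) / (8) = -0.9659
  x2 = (-10 - (2)·-0.9659 - (-4)·-0.1818) / (7) = -1.2565
  x3 = (5 - (-4)·-0.9659 - (-4)·-1.2565) / (11) = -0.3536
Change: (0.2841, -0.7565, -0.1718) → max |·| = 0.7565

0.7565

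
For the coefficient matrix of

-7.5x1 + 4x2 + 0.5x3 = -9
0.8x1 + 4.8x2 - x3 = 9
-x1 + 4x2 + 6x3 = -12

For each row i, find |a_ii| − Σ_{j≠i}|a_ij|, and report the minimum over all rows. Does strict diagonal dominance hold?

row 1: |-7.5| − (4+0.5) = 3
row 2: |4.8| − (0.8+1) = 3
row 3: |6| − (1+4) = 1
minimum over rows = 1 → strictly diagonally dominant (convergence guaranteed)

1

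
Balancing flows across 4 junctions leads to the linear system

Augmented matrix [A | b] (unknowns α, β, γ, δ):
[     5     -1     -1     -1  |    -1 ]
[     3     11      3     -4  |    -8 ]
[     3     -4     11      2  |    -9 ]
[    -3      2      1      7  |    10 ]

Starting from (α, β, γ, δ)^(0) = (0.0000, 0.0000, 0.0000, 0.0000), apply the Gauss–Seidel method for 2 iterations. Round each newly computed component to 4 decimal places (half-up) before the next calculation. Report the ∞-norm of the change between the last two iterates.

Iteration 1:
  α = (-1 - (-1)·0.0000 - (-1)·0.0000 - (-1)·0.0000) / (5) = -0.2000
  β = (-8 - (3)·-0.2000 - (3)·0.0000 - (-4)·0.0000) / (11) = -0.6727
  γ = (-9 - (3)·-0.2000 - (-4)·-0.6727 - (2)·0.0000) / (11) = -1.0083
  δ = (10 - (-3)·-0.2000 - (2)·-0.6727 - (1)·-1.0083) / (7) = 1.6791
Iteration 2:
  α = (-1 - (-1)·-0.6727 - (-1)·-1.0083 - (-1)·1.6791) / (5) = -0.2004
  β = (-8 - (3)·-0.2004 - (3)·-1.0083 - (-4)·1.6791) / (11) = 0.2130
  γ = (-9 - (3)·-0.2004 - (-4)·0.2130 - (2)·1.6791) / (11) = -0.9914
  δ = (10 - (-3)·-0.2004 - (2)·0.2130 - (1)·-0.9914) / (7) = 1.4235
Change: (-0.0004, 0.8857, 0.0169, -0.2556) → max |·| = 0.8857

0.8857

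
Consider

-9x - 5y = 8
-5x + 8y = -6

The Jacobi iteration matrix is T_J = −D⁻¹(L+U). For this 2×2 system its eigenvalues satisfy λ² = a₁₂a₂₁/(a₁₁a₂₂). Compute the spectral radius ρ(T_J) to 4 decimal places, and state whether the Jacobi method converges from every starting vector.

0.5893

a₁₂a₂₁/(a₁₁a₂₂) = (-5)·(-5) / ((-9)·(8)) = -0.347222
ρ = √|-0.347222| = √0.347222 = 0.5893
ρ < 1, so Jacobi converges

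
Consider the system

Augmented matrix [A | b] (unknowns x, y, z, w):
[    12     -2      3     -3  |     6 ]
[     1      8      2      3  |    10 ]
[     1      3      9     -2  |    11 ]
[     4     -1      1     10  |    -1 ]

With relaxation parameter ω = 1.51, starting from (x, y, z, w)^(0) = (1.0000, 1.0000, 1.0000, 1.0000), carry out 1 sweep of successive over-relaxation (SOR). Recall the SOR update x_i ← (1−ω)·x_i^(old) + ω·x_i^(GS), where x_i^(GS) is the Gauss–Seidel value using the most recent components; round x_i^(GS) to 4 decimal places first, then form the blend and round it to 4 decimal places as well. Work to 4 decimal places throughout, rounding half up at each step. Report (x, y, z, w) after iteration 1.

Iteration 1:
  x: GS value = (6 - (-2)·1.0000 - (3)·1.0000 - (-3)·1.0000) / (12) = 0.6667;  x ← (1−ω)·1.0000 + ω·0.6667 = 0.4967
  y: GS value = (10 - (1)·0.4967 - (2)·1.0000 - (3)·1.0000) / (8) = 0.5629;  y ← (1−ω)·1.0000 + ω·0.5629 = 0.3400
  z: GS value = (11 - (1)·0.4967 - (3)·0.3400 - (-2)·1.0000) / (9) = 1.2759;  z ← (1−ω)·1.0000 + ω·1.2759 = 1.4166
  w: GS value = (-1 - (4)·0.4967 - (-1)·0.3400 - (1)·1.4166) / (10) = -0.4063;  w ← (1−ω)·1.0000 + ω·-0.4063 = -1.1235

(0.4967, 0.3400, 1.4166, -1.1235)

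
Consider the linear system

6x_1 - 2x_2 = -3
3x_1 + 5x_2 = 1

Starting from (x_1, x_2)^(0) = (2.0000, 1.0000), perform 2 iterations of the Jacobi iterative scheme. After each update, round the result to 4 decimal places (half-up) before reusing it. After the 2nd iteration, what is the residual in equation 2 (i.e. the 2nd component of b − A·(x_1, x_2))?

Iteration 1:
  x_1 = (-3 - (-2)·1.0000) / (6) = -0.1667
  x_2 = (1 - (3)·2.0000) / (5) = -1.0000
Iteration 2:
  x_1 = (-3 - (-2)·-1.0000) / (6) = -0.8333
  x_2 = (1 - (3)·-0.1667) / (5) = 0.3000
Residual b − A·x = (2.5998, 1.9999)

1.9999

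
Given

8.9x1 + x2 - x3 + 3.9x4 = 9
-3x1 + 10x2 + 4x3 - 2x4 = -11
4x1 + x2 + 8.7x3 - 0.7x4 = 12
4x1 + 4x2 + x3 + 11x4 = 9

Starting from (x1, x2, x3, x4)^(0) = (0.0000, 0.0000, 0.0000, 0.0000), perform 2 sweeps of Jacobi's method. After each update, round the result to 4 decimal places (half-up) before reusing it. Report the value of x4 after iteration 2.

Iteration 1:
  x1 = (9 - (1)·0.0000 - (-1)·0.0000 - (3.9)·0.0000) / (8.9) = 1.0112
  x2 = (-11 - (-3)·0.0000 - (4)·0.0000 - (-2)·0.0000) / (10) = -1.1000
  x3 = (12 - (4)·0.0000 - (1)·0.0000 - (-0.7)·0.0000) / (8.7) = 1.3793
  x4 = (9 - (4)·0.0000 - (4)·0.0000 - (1)·0.0000) / (11) = 0.8182
Iteration 2:
  x1 = (9 - (1)·-1.1000 - (-1)·1.3793 - (3.9)·0.8182) / (8.9) = 0.9313
  x2 = (-11 - (-3)·1.0112 - (4)·1.3793 - (-2)·0.8182) / (10) = -1.1847
  x3 = (12 - (4)·1.0112 - (1)·-1.1000 - (-0.7)·0.8182) / (8.7) = 1.1067
  x4 = (9 - (4)·1.0112 - (4)·-1.1000 - (1)·1.3793) / (11) = 0.7251

0.7251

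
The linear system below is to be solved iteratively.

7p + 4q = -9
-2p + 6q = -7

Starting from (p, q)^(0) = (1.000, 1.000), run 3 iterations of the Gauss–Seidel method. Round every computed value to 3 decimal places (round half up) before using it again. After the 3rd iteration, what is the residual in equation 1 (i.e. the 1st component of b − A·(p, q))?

0.407

Iteration 1:
  p = (-9 - (4)·1.000) / (7) = -1.857
  q = (-7 - (-2)·-1.857) / (6) = -1.786
Iteration 2:
  p = (-9 - (4)·-1.786) / (7) = -0.265
  q = (-7 - (-2)·-0.265) / (6) = -1.255
Iteration 3:
  p = (-9 - (4)·-1.255) / (7) = -0.569
  q = (-7 - (-2)·-0.569) / (6) = -1.356
Residual b − A·x = (0.407, -0.002)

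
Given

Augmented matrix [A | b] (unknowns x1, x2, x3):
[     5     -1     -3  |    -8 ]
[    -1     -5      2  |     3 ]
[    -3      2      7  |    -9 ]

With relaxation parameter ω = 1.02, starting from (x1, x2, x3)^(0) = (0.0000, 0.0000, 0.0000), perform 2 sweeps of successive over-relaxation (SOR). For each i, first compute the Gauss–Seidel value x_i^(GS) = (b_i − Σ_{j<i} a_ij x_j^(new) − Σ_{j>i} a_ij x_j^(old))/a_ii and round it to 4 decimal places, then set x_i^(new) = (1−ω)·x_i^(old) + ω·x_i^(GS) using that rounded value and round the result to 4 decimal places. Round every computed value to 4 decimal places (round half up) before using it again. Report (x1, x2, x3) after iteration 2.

Iteration 1:
  x1: GS value = (-8 - (-1)·0.0000 - (-3)·0.0000) / (5) = -1.6000;  x1 ← (1−ω)·0.0000 + ω·-1.6000 = -1.6320
  x2: GS value = (3 - (-1)·-1.6320 - (2)·0.0000) / (-5) = -0.2736;  x2 ← (1−ω)·0.0000 + ω·-0.2736 = -0.2791
  x3: GS value = (-9 - (-3)·-1.6320 - (2)·-0.2791) / (7) = -1.9054;  x3 ← (1−ω)·0.0000 + ω·-1.9054 = -1.9435
Iteration 2:
  x1: GS value = (-8 - (-1)·-0.2791 - (-3)·-1.9435) / (5) = -2.8219;  x1 ← (1−ω)·-1.6320 + ω·-2.8219 = -2.8457
  x2: GS value = (3 - (-1)·-2.8457 - (2)·-1.9435) / (-5) = -0.8083;  x2 ← (1−ω)·-0.2791 + ω·-0.8083 = -0.8189
  x3: GS value = (-9 - (-3)·-2.8457 - (2)·-0.8189) / (7) = -2.2713;  x3 ← (1−ω)·-1.9435 + ω·-2.2713 = -2.2779

(-2.8457, -0.8189, -2.2779)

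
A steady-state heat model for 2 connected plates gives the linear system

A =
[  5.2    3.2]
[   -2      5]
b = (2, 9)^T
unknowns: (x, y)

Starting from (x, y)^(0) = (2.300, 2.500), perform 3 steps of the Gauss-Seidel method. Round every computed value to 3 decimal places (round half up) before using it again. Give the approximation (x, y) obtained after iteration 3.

Iteration 1:
  x = (2 - (3.2)·2.500) / (5.2) = -1.154
  y = (9 - (-2)·-1.154) / (5) = 1.338
Iteration 2:
  x = (2 - (3.2)·1.338) / (5.2) = -0.439
  y = (9 - (-2)·-0.439) / (5) = 1.624
Iteration 3:
  x = (2 - (3.2)·1.624) / (5.2) = -0.615
  y = (9 - (-2)·-0.615) / (5) = 1.554

(-0.615, 1.554)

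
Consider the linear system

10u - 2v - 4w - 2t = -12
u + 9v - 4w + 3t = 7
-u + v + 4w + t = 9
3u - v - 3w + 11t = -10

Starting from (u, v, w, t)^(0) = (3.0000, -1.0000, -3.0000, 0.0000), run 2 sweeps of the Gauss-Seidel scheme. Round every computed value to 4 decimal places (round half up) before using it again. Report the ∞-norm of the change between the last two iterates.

Iteration 1:
  u = (-12 - (-2)·-1.0000 - (-4)·-3.0000 - (-2)·0.0000) / (10) = -2.6000
  v = (7 - (1)·-2.6000 - (-4)·-3.0000 - (3)·0.0000) / (9) = -0.2667
  w = (9 - (-1)·-2.6000 - (1)·-0.2667 - (1)·0.0000) / (4) = 1.6667
  t = (-10 - (3)·-2.6000 - (-1)·-0.2667 - (-3)·1.6667) / (11) = 0.2303
Iteration 2:
  u = (-12 - (-2)·-0.2667 - (-4)·1.6667 - (-2)·0.2303) / (10) = -0.5406
  v = (7 - (1)·-0.5406 - (-4)·1.6667 - (3)·0.2303) / (9) = 1.5018
  w = (9 - (-1)·-0.5406 - (1)·1.5018 - (1)·0.2303) / (4) = 1.6818
  t = (-10 - (3)·-0.5406 - (-1)·1.5018 - (-3)·1.6818) / (11) = -0.1665
Change: (2.0594, 1.7685, 0.0151, -0.3968) → max |·| = 2.0594

2.0594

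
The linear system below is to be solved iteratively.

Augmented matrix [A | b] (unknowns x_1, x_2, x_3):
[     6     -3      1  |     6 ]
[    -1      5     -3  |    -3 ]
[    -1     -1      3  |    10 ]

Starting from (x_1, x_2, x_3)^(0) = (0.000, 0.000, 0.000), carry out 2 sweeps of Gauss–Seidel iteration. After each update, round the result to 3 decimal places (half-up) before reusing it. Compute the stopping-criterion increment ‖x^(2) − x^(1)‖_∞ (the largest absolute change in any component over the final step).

Iteration 1:
  x_1 = (6 - (-3)·0.000 - (1)·0.000) / (6) = 1.000
  x_2 = (-3 - (-1)·1.000 - (-3)·0.000) / (5) = -0.400
  x_3 = (10 - (-1)·1.000 - (-1)·-0.400) / (3) = 3.533
Iteration 2:
  x_1 = (6 - (-3)·-0.400 - (1)·3.533) / (6) = 0.211
  x_2 = (-3 - (-1)·0.211 - (-3)·3.533) / (5) = 1.562
  x_3 = (10 - (-1)·0.211 - (-1)·1.562) / (3) = 3.924
Change: (-0.789, 1.962, 0.391) → max |·| = 1.962

1.962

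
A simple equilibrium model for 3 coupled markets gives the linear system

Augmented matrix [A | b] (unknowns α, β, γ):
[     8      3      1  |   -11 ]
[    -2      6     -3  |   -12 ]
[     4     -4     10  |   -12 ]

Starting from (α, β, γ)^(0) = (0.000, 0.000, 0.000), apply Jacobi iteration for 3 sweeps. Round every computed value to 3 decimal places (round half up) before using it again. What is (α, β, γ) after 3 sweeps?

(-0.047, -2.883, -2.233)

Iteration 1:
  α = (-11 - (3)·0.000 - (1)·0.000) / (8) = -1.375
  β = (-12 - (-2)·0.000 - (-3)·0.000) / (6) = -2.000
  γ = (-12 - (4)·0.000 - (-4)·0.000) / (10) = -1.200
Iteration 2:
  α = (-11 - (3)·-2.000 - (1)·-1.200) / (8) = -0.475
  β = (-12 - (-2)·-1.375 - (-3)·-1.200) / (6) = -3.058
  γ = (-12 - (4)·-1.375 - (-4)·-2.000) / (10) = -1.450
Iteration 3:
  α = (-11 - (3)·-3.058 - (1)·-1.450) / (8) = -0.047
  β = (-12 - (-2)·-0.475 - (-3)·-1.450) / (6) = -2.883
  γ = (-12 - (4)·-0.475 - (-4)·-3.058) / (10) = -2.233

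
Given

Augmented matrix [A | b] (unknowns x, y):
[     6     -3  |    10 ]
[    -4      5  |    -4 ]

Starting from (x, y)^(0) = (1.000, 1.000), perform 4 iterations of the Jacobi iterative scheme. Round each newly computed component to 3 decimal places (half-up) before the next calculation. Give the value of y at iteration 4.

0.907

Iteration 1:
  x = (10 - (-3)·1.000) / (6) = 2.167
  y = (-4 - (-4)·1.000) / (5) = 0.000
Iteration 2:
  x = (10 - (-3)·0.000) / (6) = 1.667
  y = (-4 - (-4)·2.167) / (5) = 0.934
Iteration 3:
  x = (10 - (-3)·0.934) / (6) = 2.134
  y = (-4 - (-4)·1.667) / (5) = 0.534
Iteration 4:
  x = (10 - (-3)·0.534) / (6) = 1.934
  y = (-4 - (-4)·2.134) / (5) = 0.907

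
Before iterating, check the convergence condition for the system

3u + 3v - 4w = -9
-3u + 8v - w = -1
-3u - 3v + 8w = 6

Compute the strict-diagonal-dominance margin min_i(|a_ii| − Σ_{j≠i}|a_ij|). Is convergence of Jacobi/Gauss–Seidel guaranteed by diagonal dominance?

row 1: |3| − (3+4) = -4
row 2: |8| − (3+1) = 4
row 3: |8| − (3+3) = 2
minimum over rows = -4 → not strictly diagonally dominant

-4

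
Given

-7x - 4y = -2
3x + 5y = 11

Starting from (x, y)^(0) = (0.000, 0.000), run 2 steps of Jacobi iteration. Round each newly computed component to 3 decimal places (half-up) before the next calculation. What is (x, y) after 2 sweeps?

(-0.971, 2.028)

Iteration 1:
  x = (-2 - (-4)·0.000) / (-7) = 0.286
  y = (11 - (3)·0.000) / (5) = 2.200
Iteration 2:
  x = (-2 - (-4)·2.200) / (-7) = -0.971
  y = (11 - (3)·0.286) / (5) = 2.028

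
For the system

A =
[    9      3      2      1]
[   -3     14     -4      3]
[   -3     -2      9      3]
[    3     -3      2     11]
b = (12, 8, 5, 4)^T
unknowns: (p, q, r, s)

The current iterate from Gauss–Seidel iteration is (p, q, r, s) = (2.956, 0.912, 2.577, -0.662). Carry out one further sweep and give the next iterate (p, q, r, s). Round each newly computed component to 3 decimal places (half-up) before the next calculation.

(0.530, 1.563, 1.300, 0.409)

One sweep:
  p = (12 - (3)·0.912 - (2)·2.577 - (1)·-0.662) / (9) = 0.530
  q = (8 - (-3)·0.530 - (-4)·2.577 - (3)·-0.662) / (14) = 1.563
  r = (5 - (-3)·0.530 - (-2)·1.563 - (3)·-0.662) / (9) = 1.300
  s = (4 - (3)·0.530 - (-3)·1.563 - (2)·1.300) / (11) = 0.409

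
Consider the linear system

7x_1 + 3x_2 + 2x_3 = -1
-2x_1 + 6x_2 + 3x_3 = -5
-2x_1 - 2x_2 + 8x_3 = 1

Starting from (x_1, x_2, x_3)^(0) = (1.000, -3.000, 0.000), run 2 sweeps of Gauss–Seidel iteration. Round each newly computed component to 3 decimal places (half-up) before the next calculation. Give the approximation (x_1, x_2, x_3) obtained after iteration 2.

(-0.034, -0.994, -0.132)

Iteration 1:
  x_1 = (-1 - (3)·-3.000 - (2)·0.000) / (7) = 1.143
  x_2 = (-5 - (-2)·1.143 - (3)·0.000) / (6) = -0.452
  x_3 = (1 - (-2)·1.143 - (-2)·-0.452) / (8) = 0.298
Iteration 2:
  x_1 = (-1 - (3)·-0.452 - (2)·0.298) / (7) = -0.034
  x_2 = (-5 - (-2)·-0.034 - (3)·0.298) / (6) = -0.994
  x_3 = (1 - (-2)·-0.034 - (-2)·-0.994) / (8) = -0.132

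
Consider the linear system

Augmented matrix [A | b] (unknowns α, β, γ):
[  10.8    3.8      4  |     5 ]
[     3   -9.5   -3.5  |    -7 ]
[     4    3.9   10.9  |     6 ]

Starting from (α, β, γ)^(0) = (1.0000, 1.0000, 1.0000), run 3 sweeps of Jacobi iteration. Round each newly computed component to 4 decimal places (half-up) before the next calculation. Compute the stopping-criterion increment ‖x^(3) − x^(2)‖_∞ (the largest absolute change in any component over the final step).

Iteration 1:
  α = (5 - (3.8)·1.0000 - (4)·1.0000) / (10.8) = -0.2593
  β = (-7 - (3)·1.0000 - (-3.5)·1.0000) / (-9.5) = 0.6842
  γ = (6 - (4)·1.0000 - (3.9)·1.0000) / (10.9) = -0.1743
Iteration 2:
  α = (5 - (3.8)·0.6842 - (4)·-0.1743) / (10.8) = 0.2868
  β = (-7 - (3)·-0.2593 - (-3.5)·-0.1743) / (-9.5) = 0.7192
  γ = (6 - (4)·-0.2593 - (3.9)·0.6842) / (10.9) = 0.4008
Iteration 3:
  α = (5 - (3.8)·0.7192 - (4)·0.4008) / (10.8) = 0.0615
  β = (-7 - (3)·0.2868 - (-3.5)·0.4008) / (-9.5) = 0.6797
  γ = (6 - (4)·0.2868 - (3.9)·0.7192) / (10.9) = 0.1879
Change: (-0.2253, -0.0395, -0.2129) → max |·| = 0.2253

0.2253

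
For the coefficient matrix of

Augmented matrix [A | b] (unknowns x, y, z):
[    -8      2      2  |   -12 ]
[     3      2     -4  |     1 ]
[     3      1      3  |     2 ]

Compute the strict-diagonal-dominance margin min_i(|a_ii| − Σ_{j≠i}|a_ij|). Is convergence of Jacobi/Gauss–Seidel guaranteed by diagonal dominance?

-5

row 1: |-8| − (2+2) = 4
row 2: |2| − (3+4) = -5
row 3: |3| − (3+1) = -1
minimum over rows = -5 → not strictly diagonally dominant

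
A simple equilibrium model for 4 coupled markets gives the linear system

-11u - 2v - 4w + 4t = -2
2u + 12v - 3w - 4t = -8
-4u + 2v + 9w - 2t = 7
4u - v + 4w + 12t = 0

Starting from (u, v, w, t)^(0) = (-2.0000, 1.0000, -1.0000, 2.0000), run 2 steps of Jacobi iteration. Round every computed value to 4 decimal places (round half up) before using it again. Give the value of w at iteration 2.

1.4848

Iteration 1:
  u = (-2 - (-2)·1.0000 - (-4)·-1.0000 - (4)·2.0000) / (-11) = 1.0909
  v = (-8 - (2)·-2.0000 - (-3)·-1.0000 - (-4)·2.0000) / (12) = 0.0833
  w = (7 - (-4)·-2.0000 - (2)·1.0000 - (-2)·2.0000) / (9) = 0.1111
  t = (0 - (4)·-2.0000 - (-1)·1.0000 - (4)·-1.0000) / (12) = 1.0833
Iteration 2:
  u = (-2 - (-2)·0.0833 - (-4)·0.1111 - (4)·1.0833) / (-11) = 0.5202
  v = (-8 - (2)·1.0909 - (-3)·0.1111 - (-4)·1.0833) / (12) = -0.4596
  w = (7 - (-4)·1.0909 - (2)·0.0833 - (-2)·1.0833) / (9) = 1.4848
  t = (0 - (4)·1.0909 - (-1)·0.0833 - (4)·0.1111) / (12) = -0.3937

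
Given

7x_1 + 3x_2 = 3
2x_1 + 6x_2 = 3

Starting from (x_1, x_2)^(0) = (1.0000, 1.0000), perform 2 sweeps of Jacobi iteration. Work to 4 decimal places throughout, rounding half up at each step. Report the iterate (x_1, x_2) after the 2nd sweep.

Iteration 1:
  x_1 = (3 - (3)·1.0000) / (7) = 0.0000
  x_2 = (3 - (2)·1.0000) / (6) = 0.1667
Iteration 2:
  x_1 = (3 - (3)·0.1667) / (7) = 0.3571
  x_2 = (3 - (2)·0.0000) / (6) = 0.5000

(0.3571, 0.5000)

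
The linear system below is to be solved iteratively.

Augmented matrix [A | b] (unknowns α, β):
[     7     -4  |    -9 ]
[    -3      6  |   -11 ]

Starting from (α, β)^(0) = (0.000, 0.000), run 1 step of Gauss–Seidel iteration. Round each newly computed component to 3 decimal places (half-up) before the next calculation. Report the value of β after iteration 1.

Iteration 1:
  α = (-9 - (-4)·0.000) / (7) = -1.286
  β = (-11 - (-3)·-1.286) / (6) = -2.476

-2.476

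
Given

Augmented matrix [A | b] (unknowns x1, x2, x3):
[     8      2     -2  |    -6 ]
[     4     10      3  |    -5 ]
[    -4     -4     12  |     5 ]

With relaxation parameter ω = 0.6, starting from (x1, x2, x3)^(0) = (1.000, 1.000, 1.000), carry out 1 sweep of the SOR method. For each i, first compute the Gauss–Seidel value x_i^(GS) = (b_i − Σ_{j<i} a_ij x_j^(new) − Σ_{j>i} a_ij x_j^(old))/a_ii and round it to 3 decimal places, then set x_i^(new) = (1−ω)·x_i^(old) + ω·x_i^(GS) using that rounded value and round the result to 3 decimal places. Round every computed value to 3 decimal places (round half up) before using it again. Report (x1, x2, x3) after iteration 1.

Iteration 1:
  x1: GS value = (-6 - (2)·1.000 - (-2)·1.000) / (8) = -0.750;  x1 ← (1−ω)·1.000 + ω·-0.750 = -0.050
  x2: GS value = (-5 - (4)·-0.050 - (3)·1.000) / (10) = -0.780;  x2 ← (1−ω)·1.000 + ω·-0.780 = -0.068
  x3: GS value = (5 - (-4)·-0.050 - (-4)·-0.068) / (12) = 0.377;  x3 ← (1−ω)·1.000 + ω·0.377 = 0.626

(-0.050, -0.068, 0.626)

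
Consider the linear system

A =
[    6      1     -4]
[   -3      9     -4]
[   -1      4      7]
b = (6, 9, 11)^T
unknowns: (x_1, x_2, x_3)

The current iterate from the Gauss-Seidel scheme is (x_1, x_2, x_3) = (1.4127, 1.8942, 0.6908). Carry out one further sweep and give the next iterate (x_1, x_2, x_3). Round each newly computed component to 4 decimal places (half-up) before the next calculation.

(1.1448, 1.6886, 0.7701)

One sweep:
  x_1 = (6 - (1)·1.8942 - (-4)·0.6908) / (6) = 1.1448
  x_2 = (9 - (-3)·1.1448 - (-4)·0.6908) / (9) = 1.6886
  x_3 = (11 - (-1)·1.1448 - (4)·1.6886) / (7) = 0.7701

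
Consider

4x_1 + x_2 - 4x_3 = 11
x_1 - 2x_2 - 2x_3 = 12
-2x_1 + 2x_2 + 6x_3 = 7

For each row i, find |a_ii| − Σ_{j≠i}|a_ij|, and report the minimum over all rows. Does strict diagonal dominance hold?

row 1: |4| − (1+4) = -1
row 2: |-2| − (1+2) = -1
row 3: |6| − (2+2) = 2
minimum over rows = -1 → not strictly diagonally dominant

-1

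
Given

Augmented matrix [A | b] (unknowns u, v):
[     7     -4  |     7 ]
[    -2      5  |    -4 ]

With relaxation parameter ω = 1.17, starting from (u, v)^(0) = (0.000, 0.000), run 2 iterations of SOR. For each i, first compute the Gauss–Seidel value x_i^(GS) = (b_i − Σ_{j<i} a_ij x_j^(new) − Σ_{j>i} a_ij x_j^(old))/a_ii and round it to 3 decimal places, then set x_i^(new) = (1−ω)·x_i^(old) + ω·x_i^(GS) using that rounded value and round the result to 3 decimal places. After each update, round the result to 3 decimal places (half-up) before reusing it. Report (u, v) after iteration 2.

(0.711, -0.538)

Iteration 1:
  u: GS value = (7 - (-4)·0.000) / (7) = 1.000;  u ← (1−ω)·0.000 + ω·1.000 = 1.170
  v: GS value = (-4 - (-2)·1.170) / (5) = -0.332;  v ← (1−ω)·0.000 + ω·-0.332 = -0.388
Iteration 2:
  u: GS value = (7 - (-4)·-0.388) / (7) = 0.778;  u ← (1−ω)·1.170 + ω·0.778 = 0.711
  v: GS value = (-4 - (-2)·0.711) / (5) = -0.516;  v ← (1−ω)·-0.388 + ω·-0.516 = -0.538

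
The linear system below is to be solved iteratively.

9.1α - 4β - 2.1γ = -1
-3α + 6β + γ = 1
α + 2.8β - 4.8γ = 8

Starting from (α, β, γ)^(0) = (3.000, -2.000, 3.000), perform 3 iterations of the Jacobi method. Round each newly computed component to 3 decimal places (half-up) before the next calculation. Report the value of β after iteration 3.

Iteration 1:
  α = (-1 - (-4)·-2.000 - (-2.1)·3.000) / (9.1) = -0.297
  β = (1 - (-3)·3.000 - (1)·3.000) / (6) = 1.167
  γ = (8 - (1)·3.000 - (2.8)·-2.000) / (-4.8) = -2.208
Iteration 2:
  α = (-1 - (-4)·1.167 - (-2.1)·-2.208) / (9.1) = -0.106
  β = (1 - (-3)·-0.297 - (1)·-2.208) / (6) = 0.386
  γ = (8 - (1)·-0.297 - (2.8)·1.167) / (-4.8) = -1.048
Iteration 3:
  α = (-1 - (-4)·0.386 - (-2.1)·-1.048) / (9.1) = -0.182
  β = (1 - (-3)·-0.106 - (1)·-1.048) / (6) = 0.288
  γ = (8 - (1)·-0.106 - (2.8)·0.386) / (-4.8) = -1.464

0.288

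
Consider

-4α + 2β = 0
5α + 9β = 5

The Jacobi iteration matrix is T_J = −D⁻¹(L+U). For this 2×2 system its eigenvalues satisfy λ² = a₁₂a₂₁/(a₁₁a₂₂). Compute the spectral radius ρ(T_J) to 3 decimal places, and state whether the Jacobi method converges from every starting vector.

0.527

a₁₂a₂₁/(a₁₁a₂₂) = (2)·(5) / ((-4)·(9)) = -0.277778
ρ = √|-0.277778| = √0.277778 = 0.527
ρ < 1, so Jacobi converges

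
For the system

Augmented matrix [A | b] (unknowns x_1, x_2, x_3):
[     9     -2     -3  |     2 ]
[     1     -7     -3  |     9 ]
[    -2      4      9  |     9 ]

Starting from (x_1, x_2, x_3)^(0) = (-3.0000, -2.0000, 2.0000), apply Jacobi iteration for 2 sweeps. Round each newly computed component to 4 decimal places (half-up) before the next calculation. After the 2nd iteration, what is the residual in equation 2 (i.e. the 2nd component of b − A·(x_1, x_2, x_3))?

3.4446

Iteration 1:
  x_1 = (2 - (-2)·-2.0000 - (-3)·2.0000) / (9) = 0.4444
  x_2 = (9 - (1)·-3.0000 - (-3)·2.0000) / (-7) = -2.5714
  x_3 = (9 - (-2)·-3.0000 - (4)·-2.0000) / (9) = 1.2222
Iteration 2:
  x_1 = (2 - (-2)·-2.5714 - (-3)·1.2222) / (9) = 0.0582
  x_2 = (9 - (1)·0.4444 - (-3)·1.2222) / (-7) = -1.7460
  x_3 = (9 - (-2)·0.4444 - (4)·-2.5714) / (9) = 2.2416
Residual b − A·x = (4.7090, 3.4446, -4.0740)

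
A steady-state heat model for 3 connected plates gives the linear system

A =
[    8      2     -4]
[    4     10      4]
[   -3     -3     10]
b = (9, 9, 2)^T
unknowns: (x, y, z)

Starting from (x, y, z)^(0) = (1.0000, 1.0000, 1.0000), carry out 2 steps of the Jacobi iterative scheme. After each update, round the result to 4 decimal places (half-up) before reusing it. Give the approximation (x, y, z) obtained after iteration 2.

(1.5000, 0.0300, 0.6425)

Iteration 1:
  x = (9 - (2)·1.0000 - (-4)·1.0000) / (8) = 1.3750
  y = (9 - (4)·1.0000 - (4)·1.0000) / (10) = 0.1000
  z = (2 - (-3)·1.0000 - (-3)·1.0000) / (10) = 0.8000
Iteration 2:
  x = (9 - (2)·0.1000 - (-4)·0.8000) / (8) = 1.5000
  y = (9 - (4)·1.3750 - (4)·0.8000) / (10) = 0.0300
  z = (2 - (-3)·1.3750 - (-3)·0.1000) / (10) = 0.6425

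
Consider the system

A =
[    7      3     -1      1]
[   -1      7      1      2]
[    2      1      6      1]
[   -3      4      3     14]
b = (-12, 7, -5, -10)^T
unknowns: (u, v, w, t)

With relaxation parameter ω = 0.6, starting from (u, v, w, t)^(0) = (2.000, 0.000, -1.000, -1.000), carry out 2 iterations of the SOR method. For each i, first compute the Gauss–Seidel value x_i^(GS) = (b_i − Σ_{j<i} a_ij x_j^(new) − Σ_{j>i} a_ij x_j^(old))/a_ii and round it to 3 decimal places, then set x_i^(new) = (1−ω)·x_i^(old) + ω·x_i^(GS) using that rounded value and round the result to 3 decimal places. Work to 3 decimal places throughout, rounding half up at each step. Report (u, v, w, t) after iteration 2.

(-1.330, 1.046, -0.584, -1.061)

Iteration 1:
  u: GS value = (-12 - (3)·0.000 - (-1)·-1.000 - (1)·-1.000) / (7) = -1.714;  u ← (1−ω)·2.000 + ω·-1.714 = -0.228
  v: GS value = (7 - (-1)·-0.228 - (1)·-1.000 - (2)·-1.000) / (7) = 1.396;  v ← (1−ω)·0.000 + ω·1.396 = 0.838
  w: GS value = (-5 - (2)·-0.228 - (1)·0.838 - (1)·-1.000) / (6) = -0.730;  w ← (1−ω)·-1.000 + ω·-0.730 = -0.838
  t: GS value = (-10 - (-3)·-0.228 - (4)·0.838 - (3)·-0.838) / (14) = -0.823;  t ← (1−ω)·-1.000 + ω·-0.823 = -0.894
Iteration 2:
  u: GS value = (-12 - (3)·0.838 - (-1)·-0.838 - (1)·-0.894) / (7) = -2.065;  u ← (1−ω)·-0.228 + ω·-2.065 = -1.330
  v: GS value = (7 - (-1)·-1.330 - (1)·-0.838 - (2)·-0.894) / (7) = 1.185;  v ← (1−ω)·0.838 + ω·1.185 = 1.046
  w: GS value = (-5 - (2)·-1.330 - (1)·1.046 - (1)·-0.894) / (6) = -0.415;  w ← (1−ω)·-0.838 + ω·-0.415 = -0.584
  t: GS value = (-10 - (-3)·-1.330 - (4)·1.046 - (3)·-0.584) / (14) = -1.173;  t ← (1−ω)·-0.894 + ω·-1.173 = -1.061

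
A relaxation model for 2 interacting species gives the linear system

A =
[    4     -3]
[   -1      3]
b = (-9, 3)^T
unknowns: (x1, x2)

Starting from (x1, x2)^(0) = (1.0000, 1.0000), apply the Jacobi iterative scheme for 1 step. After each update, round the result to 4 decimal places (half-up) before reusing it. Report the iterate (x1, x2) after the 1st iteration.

(-1.5000, 1.3333)

Iteration 1:
  x1 = (-9 - (-3)·1.0000) / (4) = -1.5000
  x2 = (3 - (-1)·1.0000) / (3) = 1.3333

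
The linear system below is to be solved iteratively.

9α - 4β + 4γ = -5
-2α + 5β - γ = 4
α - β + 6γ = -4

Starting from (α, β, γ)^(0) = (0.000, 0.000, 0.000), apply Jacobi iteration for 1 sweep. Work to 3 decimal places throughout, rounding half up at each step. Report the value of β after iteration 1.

Iteration 1:
  α = (-5 - (-4)·0.000 - (4)·0.000) / (9) = -0.556
  β = (4 - (-2)·0.000 - (-1)·0.000) / (5) = 0.800
  γ = (-4 - (1)·0.000 - (-1)·0.000) / (6) = -0.667

0.800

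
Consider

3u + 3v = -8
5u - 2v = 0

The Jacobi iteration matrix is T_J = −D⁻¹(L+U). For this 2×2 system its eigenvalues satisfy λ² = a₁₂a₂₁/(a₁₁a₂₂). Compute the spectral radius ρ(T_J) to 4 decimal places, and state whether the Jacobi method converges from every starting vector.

a₁₂a₂₁/(a₁₁a₂₂) = (3)·(5) / ((3)·(-2)) = -2.500000
ρ = √|-2.500000| = √2.500000 = 1.5811
ρ > 1, so Jacobi diverges

1.5811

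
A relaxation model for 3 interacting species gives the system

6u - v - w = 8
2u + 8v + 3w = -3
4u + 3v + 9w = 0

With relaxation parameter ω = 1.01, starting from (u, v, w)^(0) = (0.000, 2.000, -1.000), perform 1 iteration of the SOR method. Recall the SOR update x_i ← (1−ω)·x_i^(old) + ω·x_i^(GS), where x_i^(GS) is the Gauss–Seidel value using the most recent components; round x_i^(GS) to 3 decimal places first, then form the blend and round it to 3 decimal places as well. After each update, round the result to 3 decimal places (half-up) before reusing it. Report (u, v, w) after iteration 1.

Iteration 1:
  u: GS value = (8 - (-1)·2.000 - (-1)·-1.000) / (6) = 1.500;  u ← (1−ω)·0.000 + ω·1.500 = 1.515
  v: GS value = (-3 - (2)·1.515 - (3)·-1.000) / (8) = -0.379;  v ← (1−ω)·2.000 + ω·-0.379 = -0.403
  w: GS value = (0 - (4)·1.515 - (3)·-0.403) / (9) = -0.539;  w ← (1−ω)·-1.000 + ω·-0.539 = -0.534

(1.515, -0.403, -0.534)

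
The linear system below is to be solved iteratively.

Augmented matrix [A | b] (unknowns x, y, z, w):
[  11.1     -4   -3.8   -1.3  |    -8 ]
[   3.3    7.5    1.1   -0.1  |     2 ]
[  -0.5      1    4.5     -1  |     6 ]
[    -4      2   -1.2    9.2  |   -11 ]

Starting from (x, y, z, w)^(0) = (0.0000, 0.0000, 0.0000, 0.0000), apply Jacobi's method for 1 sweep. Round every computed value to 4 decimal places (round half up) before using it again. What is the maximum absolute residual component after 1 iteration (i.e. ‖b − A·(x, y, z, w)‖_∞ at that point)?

4.5787

Iteration 1:
  x = (-8 - (-4)·0.0000 - (-3.8)·0.0000 - (-1.3)·0.0000) / (11.1) = -0.7207
  y = (2 - (3.3)·0.0000 - (1.1)·0.0000 - (-0.1)·0.0000) / (7.5) = 0.2667
  z = (6 - (-0.5)·0.0000 - (1)·0.0000 - (-1)·0.0000) / (4.5) = 1.3333
  w = (-11 - (-4)·0.0000 - (2)·0.0000 - (-1.2)·0.0000) / (9.2) = -1.1957
Residual b − A·x = (4.5787, 0.7919, -1.8226, -1.8158); ∞-norm = 4.5787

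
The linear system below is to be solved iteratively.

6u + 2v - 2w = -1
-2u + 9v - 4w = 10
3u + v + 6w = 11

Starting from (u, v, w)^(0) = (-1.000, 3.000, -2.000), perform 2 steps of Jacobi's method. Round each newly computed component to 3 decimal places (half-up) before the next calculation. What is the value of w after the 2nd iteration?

Iteration 1:
  u = (-1 - (2)·3.000 - (-2)·-2.000) / (6) = -1.833
  v = (10 - (-2)·-1.000 - (-4)·-2.000) / (9) = 0.000
  w = (11 - (3)·-1.000 - (1)·3.000) / (6) = 1.833
Iteration 2:
  u = (-1 - (2)·0.000 - (-2)·1.833) / (6) = 0.444
  v = (10 - (-2)·-1.833 - (-4)·1.833) / (9) = 1.518
  w = (11 - (3)·-1.833 - (1)·0.000) / (6) = 2.750

2.750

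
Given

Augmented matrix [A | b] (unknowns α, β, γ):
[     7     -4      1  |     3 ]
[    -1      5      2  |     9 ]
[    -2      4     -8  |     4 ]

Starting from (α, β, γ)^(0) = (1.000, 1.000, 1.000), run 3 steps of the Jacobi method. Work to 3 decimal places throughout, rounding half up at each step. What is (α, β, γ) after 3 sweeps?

Iteration 1:
  α = (3 - (-4)·1.000 - (1)·1.000) / (7) = 0.857
  β = (9 - (-1)·1.000 - (2)·1.000) / (5) = 1.600
  γ = (4 - (-2)·1.000 - (4)·1.000) / (-8) = -0.250
Iteration 2:
  α = (3 - (-4)·1.600 - (1)·-0.250) / (7) = 1.379
  β = (9 - (-1)·0.857 - (2)·-0.250) / (5) = 2.071
  γ = (4 - (-2)·0.857 - (4)·1.600) / (-8) = 0.086
Iteration 3:
  α = (3 - (-4)·2.071 - (1)·0.086) / (7) = 1.600
  β = (9 - (-1)·1.379 - (2)·0.086) / (5) = 2.041
  γ = (4 - (-2)·1.379 - (4)·2.071) / (-8) = 0.191

(1.600, 2.041, 0.191)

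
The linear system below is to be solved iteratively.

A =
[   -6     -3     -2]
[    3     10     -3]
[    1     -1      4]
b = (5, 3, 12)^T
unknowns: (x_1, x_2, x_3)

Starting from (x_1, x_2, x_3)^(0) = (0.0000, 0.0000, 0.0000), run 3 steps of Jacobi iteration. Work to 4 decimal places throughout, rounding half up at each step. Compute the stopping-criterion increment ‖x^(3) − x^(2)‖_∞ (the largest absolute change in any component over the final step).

Iteration 1:
  x_1 = (5 - (-3)·0.0000 - (-2)·0.0000) / (-6) = -0.8333
  x_2 = (3 - (3)·0.0000 - (-3)·0.0000) / (10) = 0.3000
  x_3 = (12 - (1)·0.0000 - (-1)·0.0000) / (4) = 3.0000
Iteration 2:
  x_1 = (5 - (-3)·0.3000 - (-2)·3.0000) / (-6) = -1.9833
  x_2 = (3 - (3)·-0.8333 - (-3)·3.0000) / (10) = 1.4500
  x_3 = (12 - (1)·-0.8333 - (-1)·0.3000) / (4) = 3.2833
Iteration 3:
  x_1 = (5 - (-3)·1.4500 - (-2)·3.2833) / (-6) = -2.6528
  x_2 = (3 - (3)·-1.9833 - (-3)·3.2833) / (10) = 1.8800
  x_3 = (12 - (1)·-1.9833 - (-1)·1.4500) / (4) = 3.8583
Change: (-0.6695, 0.4300, 0.5750) → max |·| = 0.6695

0.6695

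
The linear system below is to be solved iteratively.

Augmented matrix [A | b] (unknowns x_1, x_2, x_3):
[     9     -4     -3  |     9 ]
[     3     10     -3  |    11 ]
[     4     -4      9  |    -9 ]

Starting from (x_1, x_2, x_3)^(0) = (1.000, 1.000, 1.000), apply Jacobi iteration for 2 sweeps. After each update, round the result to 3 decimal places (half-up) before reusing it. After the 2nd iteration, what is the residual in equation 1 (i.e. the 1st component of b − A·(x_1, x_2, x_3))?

-4.239

Iteration 1:
  x_1 = (9 - (-4)·1.000 - (-3)·1.000) / (9) = 1.778
  x_2 = (11 - (3)·1.000 - (-3)·1.000) / (10) = 1.100
  x_3 = (-9 - (4)·1.000 - (-4)·1.000) / (9) = -1.000
Iteration 2:
  x_1 = (9 - (-4)·1.100 - (-3)·-1.000) / (9) = 1.156
  x_2 = (11 - (3)·1.778 - (-3)·-1.000) / (10) = 0.267
  x_3 = (-9 - (4)·1.778 - (-4)·1.100) / (9) = -1.301
Residual b − A·x = (-4.239, 0.959, -0.847)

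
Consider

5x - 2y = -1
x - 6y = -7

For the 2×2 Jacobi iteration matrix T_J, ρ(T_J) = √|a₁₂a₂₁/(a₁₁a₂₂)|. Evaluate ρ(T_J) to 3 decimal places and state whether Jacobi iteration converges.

a₁₂a₂₁/(a₁₁a₂₂) = (-2)·(1) / ((5)·(-6)) = 0.066667
ρ = √|0.066667| = √0.066667 = 0.258
ρ < 1, so Jacobi converges

0.258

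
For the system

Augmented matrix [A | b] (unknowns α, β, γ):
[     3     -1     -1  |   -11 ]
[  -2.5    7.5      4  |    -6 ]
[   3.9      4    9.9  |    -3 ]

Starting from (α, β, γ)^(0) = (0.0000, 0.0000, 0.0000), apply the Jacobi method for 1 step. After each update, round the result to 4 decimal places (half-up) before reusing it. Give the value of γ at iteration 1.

Iteration 1:
  α = (-11 - (-1)·0.0000 - (-1)·0.0000) / (3) = -3.6667
  β = (-6 - (-2.5)·0.0000 - (4)·0.0000) / (7.5) = -0.8000
  γ = (-3 - (3.9)·0.0000 - (4)·0.0000) / (9.9) = -0.3030

-0.3030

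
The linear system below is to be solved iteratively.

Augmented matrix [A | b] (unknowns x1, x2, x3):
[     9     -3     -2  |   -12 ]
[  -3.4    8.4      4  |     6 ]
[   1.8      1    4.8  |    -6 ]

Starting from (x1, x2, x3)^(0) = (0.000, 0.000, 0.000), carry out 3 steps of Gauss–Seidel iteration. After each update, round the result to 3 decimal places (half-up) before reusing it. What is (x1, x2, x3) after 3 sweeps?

(-1.346, 0.556, -0.861)

Iteration 1:
  x1 = (-12 - (-3)·0.000 - (-2)·0.000) / (9) = -1.333
  x2 = (6 - (-3.4)·-1.333 - (4)·0.000) / (8.4) = 0.175
  x3 = (-6 - (1.8)·-1.333 - (1)·0.175) / (4.8) = -0.787
Iteration 2:
  x1 = (-12 - (-3)·0.175 - (-2)·-0.787) / (9) = -1.450
  x2 = (6 - (-3.4)·-1.450 - (4)·-0.787) / (8.4) = 0.502
  x3 = (-6 - (1.8)·-1.450 - (1)·0.502) / (4.8) = -0.811
Iteration 3:
  x1 = (-12 - (-3)·0.502 - (-2)·-0.811) / (9) = -1.346
  x2 = (6 - (-3.4)·-1.346 - (4)·-0.811) / (8.4) = 0.556
  x3 = (-6 - (1.8)·-1.346 - (1)·0.556) / (4.8) = -0.861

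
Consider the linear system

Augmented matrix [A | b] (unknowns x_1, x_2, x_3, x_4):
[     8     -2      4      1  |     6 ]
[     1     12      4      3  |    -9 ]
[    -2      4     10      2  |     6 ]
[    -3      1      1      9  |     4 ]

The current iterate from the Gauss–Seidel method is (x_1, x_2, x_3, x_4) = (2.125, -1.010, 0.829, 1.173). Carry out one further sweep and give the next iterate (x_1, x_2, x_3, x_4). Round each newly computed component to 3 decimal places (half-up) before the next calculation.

(-0.064, -1.314, 0.878, 0.472)

One sweep:
  x_1 = (6 - (-2)·-1.010 - (4)·0.829 - (1)·1.173) / (8) = -0.064
  x_2 = (-9 - (1)·-0.064 - (4)·0.829 - (3)·1.173) / (12) = -1.314
  x_3 = (6 - (-2)·-0.064 - (4)·-1.314 - (2)·1.173) / (10) = 0.878
  x_4 = (4 - (-3)·-0.064 - (1)·-1.314 - (1)·0.878) / (9) = 0.472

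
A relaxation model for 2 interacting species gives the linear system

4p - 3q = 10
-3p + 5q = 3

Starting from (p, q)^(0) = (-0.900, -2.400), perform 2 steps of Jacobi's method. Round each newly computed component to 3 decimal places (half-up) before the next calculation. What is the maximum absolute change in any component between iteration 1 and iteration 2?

1.845

Iteration 1:
  p = (10 - (-3)·-2.400) / (4) = 0.700
  q = (3 - (-3)·-0.900) / (5) = 0.060
Iteration 2:
  p = (10 - (-3)·0.060) / (4) = 2.545
  q = (3 - (-3)·0.700) / (5) = 1.020
Change: (1.845, 0.960) → max |·| = 1.845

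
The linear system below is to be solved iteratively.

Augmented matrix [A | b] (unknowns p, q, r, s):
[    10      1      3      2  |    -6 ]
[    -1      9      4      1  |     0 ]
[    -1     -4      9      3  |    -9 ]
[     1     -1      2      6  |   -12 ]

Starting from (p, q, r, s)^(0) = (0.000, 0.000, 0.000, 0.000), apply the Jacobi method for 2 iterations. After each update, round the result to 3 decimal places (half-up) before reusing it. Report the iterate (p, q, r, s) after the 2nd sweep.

(0.100, 0.600, -0.400, -1.567)

Iteration 1:
  p = (-6 - (1)·0.000 - (3)·0.000 - (2)·0.000) / (10) = -0.600
  q = (0 - (-1)·0.000 - (4)·0.000 - (1)·0.000) / (9) = 0.000
  r = (-9 - (-1)·0.000 - (-4)·0.000 - (3)·0.000) / (9) = -1.000
  s = (-12 - (1)·0.000 - (-1)·0.000 - (2)·0.000) / (6) = -2.000
Iteration 2:
  p = (-6 - (1)·0.000 - (3)·-1.000 - (2)·-2.000) / (10) = 0.100
  q = (0 - (-1)·-0.600 - (4)·-1.000 - (1)·-2.000) / (9) = 0.600
  r = (-9 - (-1)·-0.600 - (-4)·0.000 - (3)·-2.000) / (9) = -0.400
  s = (-12 - (1)·-0.600 - (-1)·0.000 - (2)·-1.000) / (6) = -1.567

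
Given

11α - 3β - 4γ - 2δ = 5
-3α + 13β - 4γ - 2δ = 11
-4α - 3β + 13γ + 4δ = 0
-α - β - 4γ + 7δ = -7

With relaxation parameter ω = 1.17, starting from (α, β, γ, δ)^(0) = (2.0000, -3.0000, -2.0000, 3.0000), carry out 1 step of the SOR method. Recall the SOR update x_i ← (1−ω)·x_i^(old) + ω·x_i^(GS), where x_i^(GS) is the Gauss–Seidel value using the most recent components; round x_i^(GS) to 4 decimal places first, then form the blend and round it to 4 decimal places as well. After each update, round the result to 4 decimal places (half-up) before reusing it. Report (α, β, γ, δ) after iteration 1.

Iteration 1:
  α: GS value = (5 - (-3)·-3.0000 - (-4)·-2.0000 - (-2)·3.0000) / (11) = -0.5455;  α ← (1−ω)·2.0000 + ω·-0.5455 = -0.9782
  β: GS value = (11 - (-3)·-0.9782 - (-4)·-2.0000 - (-2)·3.0000) / (13) = 0.4666;  β ← (1−ω)·-3.0000 + ω·0.4666 = 1.0559
  γ: GS value = (0 - (-4)·-0.9782 - (-3)·1.0559 - (4)·3.0000) / (13) = -0.9804;  γ ← (1−ω)·-2.0000 + ω·-0.9804 = -0.8071
  δ: GS value = (-7 - (-1)·-0.9782 - (-1)·1.0559 - (-4)·-0.8071) / (7) = -1.4501;  δ ← (1−ω)·3.0000 + ω·-1.4501 = -2.2066

(-0.9782, 1.0559, -0.8071, -2.2066)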